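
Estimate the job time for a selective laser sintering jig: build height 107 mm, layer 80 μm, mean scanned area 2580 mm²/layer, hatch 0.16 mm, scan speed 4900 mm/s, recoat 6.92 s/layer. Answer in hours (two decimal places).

3.80 hours

Number of layers: 107 / 0.08 → 1338 (rounded up).
Scan path per layer: 2580 / 0.16 → 16125 mm.
Laser time per layer = 16125 / 4900 = 3.2908 s.
Per-layer time: 3.2908 + 6.92 → 10.2108 s.
Build time = 1338 × 10.2108 = 13662.0504 s = 3.80 hours.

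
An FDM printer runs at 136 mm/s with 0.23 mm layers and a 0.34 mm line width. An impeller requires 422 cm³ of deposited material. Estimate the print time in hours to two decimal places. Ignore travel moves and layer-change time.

Extrusion cross-section = 0.23 × 0.34 = 0.0782 mm².
Toolpath length = 422 cm³ / 0.0782 mm² = 422000 / 0.0782 = 5396419.4 mm.
Time extruding = 5396419.4 / 136 = 39679.6 s.
In the requested units: 39679.6 s = 11.02 hours.

11.02 hours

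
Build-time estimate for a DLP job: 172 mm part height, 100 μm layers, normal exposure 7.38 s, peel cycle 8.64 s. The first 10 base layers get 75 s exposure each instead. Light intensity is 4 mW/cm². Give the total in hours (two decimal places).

7.84 hours

Number of layers: 172 / 0.1 → 1720 (rounded up).
Bottom layers: 10 × (75 + 8.64) → 836.4 s.
Regular layers = 1710 × (7.38 + 8.64) = 27394.2 s.
Total = 836.4 + 27394.2 = 28230.6 s = 7.84 hours.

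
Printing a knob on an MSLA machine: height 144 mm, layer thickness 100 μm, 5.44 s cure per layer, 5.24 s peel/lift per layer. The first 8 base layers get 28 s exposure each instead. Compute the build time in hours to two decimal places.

Layer count = ceil(144 / 0.1) = 1440.
Bottom layers = 8 × (28 + 5.24), so 265.92 s.
Normal layers = 1432 × (5.44 + 5.24) = 15293.76 s.
Sum: 265.92 + 15293.76 = 15559.68 s → 4.32 hours.

4.32 hours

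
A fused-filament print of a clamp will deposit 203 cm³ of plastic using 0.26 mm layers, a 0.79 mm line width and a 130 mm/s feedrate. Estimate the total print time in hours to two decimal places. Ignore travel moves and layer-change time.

2.11 hours

Line area: 0.26 × 0.79 → 0.2054 mm².
Path length: 203000 mm³ / 0.2054 mm² → 988315.5 mm.
Print-move time = 988315.5 / 130 = 7602.4 s.
7602.4 s = 2.11 hours.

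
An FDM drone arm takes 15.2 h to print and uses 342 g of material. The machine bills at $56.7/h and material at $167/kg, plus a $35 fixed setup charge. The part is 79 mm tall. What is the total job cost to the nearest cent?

Time charge: 56.7 × 15.2 → $861.84.
Feedstock cost = 167 × 342/1000, so $57.114.
Adding setup: 861.84 + 57.114 + 35 → 953.954 ≈ $953.95.

$953.95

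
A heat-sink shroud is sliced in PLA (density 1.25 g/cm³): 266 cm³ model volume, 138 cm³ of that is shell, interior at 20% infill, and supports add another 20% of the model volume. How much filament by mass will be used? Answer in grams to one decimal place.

271.0 g

Interior volume: 266 − 138 → 128 cm³.
Deposited infill = 0.20 × 128 = 25.6 cm³.
Support = 0.20 × 266 = 53.2 cm³.
Deposited volume = 138 + 25.6 + 53.2 = 216.8 cm³.
Mass = 216.8 × 1.25, so 271 g.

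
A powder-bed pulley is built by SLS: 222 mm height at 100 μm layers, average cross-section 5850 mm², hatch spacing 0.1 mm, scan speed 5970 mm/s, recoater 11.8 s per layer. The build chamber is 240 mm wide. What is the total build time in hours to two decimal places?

Number of layers: 222 / 0.1 → 2220 (rounded up).
Per-layer scan distance: 5850 / 0.1 → 58500 mm.
Scan time per layer = 58500 / 5970, so 9.799 s.
Per-layer time = 9.799 + 11.8, so 21.599 s.
Total: 2220 × 21.599 s = 47949.78 s → 13.32 hours.

13.32 hours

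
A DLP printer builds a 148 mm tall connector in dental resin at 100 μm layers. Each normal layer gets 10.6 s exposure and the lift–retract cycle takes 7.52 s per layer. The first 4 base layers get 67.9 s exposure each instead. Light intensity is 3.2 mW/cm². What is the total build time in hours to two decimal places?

7.51 hours

Layers = ⌈148/0.1⌉ = 1480.
Burn-in layers = 4 × (67.9 + 7.52), so 301.68 s.
Normal layers = 1476 × (10.6 + 7.52), so 26745.12 s.
Sum: 301.68 + 26745.12 = 27046.8 s → 7.51 hours.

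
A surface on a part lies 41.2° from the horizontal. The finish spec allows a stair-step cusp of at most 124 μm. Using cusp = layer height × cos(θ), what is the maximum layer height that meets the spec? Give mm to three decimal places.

0.165 mm

Layer height = cusp / cos(41.2°) = 0.124 / 0.7524 = 0.165 mm.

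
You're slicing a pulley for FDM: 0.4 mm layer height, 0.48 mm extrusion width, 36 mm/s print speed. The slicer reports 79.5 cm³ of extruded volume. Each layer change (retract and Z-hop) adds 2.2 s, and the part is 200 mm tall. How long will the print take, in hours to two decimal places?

3.50 hours

Extrusion cross-section: 0.4 × 0.48 → 0.192 mm².
Path length: 79500 mm³ / 0.192 mm² → 414062.5 mm.
Extrusion time = 414062.5 / 36 = 11501.7 s.
Number of layers: 200 / 0.4 → 500 (rounded up).
Non-print overhead = 500 × 2.2, so 1100 s.
Altogether 11501.7 + 1100 = 12601.7 s, i.e. 3.50 hours.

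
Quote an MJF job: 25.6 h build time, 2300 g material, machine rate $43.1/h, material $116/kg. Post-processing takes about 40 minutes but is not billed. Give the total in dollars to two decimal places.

$1370.16

Machine-time cost = 43.1 × 25.6, so $1103.36.
Material charge = 116 × 2300/1000 = $266.80.
Total = 1103.36 + 266.80 = $1370.16.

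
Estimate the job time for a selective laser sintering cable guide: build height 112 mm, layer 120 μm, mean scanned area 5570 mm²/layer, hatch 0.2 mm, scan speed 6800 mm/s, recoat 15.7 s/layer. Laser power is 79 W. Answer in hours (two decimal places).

Layer count = ceil(112 / 0.12) = 934.
Scan path per layer = 5570 / 0.2 = 27850 mm.
Scan time per layer = 27850 / 6800, so 4.0956 s.
Per-layer time = 4.0956 + 15.7 = 19.7956 s.
Total: 934 × 19.7956 s = 18489.0904 s → 5.14 hours.

5.14 hours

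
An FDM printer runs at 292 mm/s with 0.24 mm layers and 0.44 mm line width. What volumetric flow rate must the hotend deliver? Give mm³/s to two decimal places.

Extrusion cross-section: 0.24 × 0.44 → 0.1056 mm².
Q = v·A = 292 × 0.1056 = 30.84 mm³/s.

30.84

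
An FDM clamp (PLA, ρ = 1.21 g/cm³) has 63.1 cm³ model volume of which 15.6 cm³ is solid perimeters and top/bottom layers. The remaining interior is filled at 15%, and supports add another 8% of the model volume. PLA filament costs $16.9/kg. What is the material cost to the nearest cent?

$0.57

Interior volume: 63.1 − 15.6 → 47.5 cm³.
Deposited infill: 0.15 × 47.5 → 7.125 cm³.
Support: 0.08 × 63.1 → 5.048 cm³.
Total printed volume = 15.6 + 7.125 + 5.048, so 27.773 cm³.
Mass = 27.773 × 1.21 = 33.60533 g.
Cost = 33.60533 g / 1000 × $16.9/kg = $0.57.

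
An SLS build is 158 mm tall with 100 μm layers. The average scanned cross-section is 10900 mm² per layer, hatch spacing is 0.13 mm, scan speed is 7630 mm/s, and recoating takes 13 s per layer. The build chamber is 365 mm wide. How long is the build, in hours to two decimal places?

10.53 hours

Layers = ⌈158/0.1⌉ = 1580.
Scan path per layer: 10900 / 0.13 → 83846.2 mm.
Per-layer scan time: 83846.2 / 7630 → 10.989 s.
Layer cycle = 10.989 + 13, so 23.989 s.
1580 layers × 23.989 s/layer = 37902.62 s, i.e. 10.53 hours.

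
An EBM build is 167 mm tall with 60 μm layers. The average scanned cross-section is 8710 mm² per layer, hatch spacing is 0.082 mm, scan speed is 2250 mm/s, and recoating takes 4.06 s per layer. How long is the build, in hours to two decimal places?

Layer count = ceil(167 / 0.06) = 2784.
Scan path per layer: 8710 / 0.082 → 106219.5 mm.
Beam time per layer: 106219.5 / 2250 → 47.2087 s.
Time per layer: 47.2087 + 4.06 → 51.2687 s.
Total: 2784 × 51.2687 s = 142732.0608 s → 39.65 hours.

39.65 hours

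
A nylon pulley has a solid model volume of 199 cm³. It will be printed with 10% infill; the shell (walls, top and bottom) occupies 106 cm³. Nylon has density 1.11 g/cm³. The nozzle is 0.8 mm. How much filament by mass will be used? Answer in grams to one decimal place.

Interior volume = 199 − 106 = 93 cm³.
Infill volume = 0.10 × 93 = 9.3 cm³.
Deposited volume = 106 + 9.3, so 115.3 cm³.
Mass: 115.3 × 1.11 → 127.983 g.

128.0 g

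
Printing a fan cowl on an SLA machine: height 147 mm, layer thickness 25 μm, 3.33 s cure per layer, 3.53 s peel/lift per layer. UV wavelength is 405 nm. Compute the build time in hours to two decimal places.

Number of layers: 147 / 0.025 → 5880 (rounded up).
Cycle time = 3.33 + 3.53, so 6.86 s.
Total = 5880 × 6.86 = 40336.8 s = 11.20 hours.

11.20 hours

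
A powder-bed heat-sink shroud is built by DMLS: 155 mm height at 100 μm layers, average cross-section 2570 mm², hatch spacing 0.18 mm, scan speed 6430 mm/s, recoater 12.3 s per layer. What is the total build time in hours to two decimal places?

6.25 hours

Layer count = ceil(155 / 0.1) = 1550.
Hatch length per layer = 2570 / 0.18 = 14277.8 mm.
Per-layer scan time: 14277.8 / 6430 → 2.2205 s.
Time per layer = 2.2205 + 12.3, so 14.5205 s.
1550 layers × 14.5205 s/layer = 22506.775 s, i.e. 6.25 hours.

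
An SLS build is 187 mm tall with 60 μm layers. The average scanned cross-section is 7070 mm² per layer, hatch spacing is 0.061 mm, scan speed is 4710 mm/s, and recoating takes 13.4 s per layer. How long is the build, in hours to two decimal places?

Layer count = ceil(187 / 0.06) = 3117.
Hatch length per layer = 7070 / 0.061, so 115901.6 mm.
Scan time per layer: 115901.6 / 4710 → 24.6076 s.
Layer cycle = 24.6076 + 13.4 = 38.0076 s.
Total: 3117 × 38.0076 s = 118469.6892 s → 32.91 hours.

32.91 hours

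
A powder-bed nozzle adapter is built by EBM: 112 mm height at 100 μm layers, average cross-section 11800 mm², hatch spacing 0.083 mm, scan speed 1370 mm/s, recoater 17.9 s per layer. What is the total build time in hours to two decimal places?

37.85 hours

Layer count = ceil(112 / 0.1) = 1120.
Scan path per layer = 11800 / 0.083, so 142168.7 mm.
Beam time per layer: 142168.7 / 1370 → 103.7728 s.
Per-layer time: 103.7728 + 17.9 → 121.6728 s.
Total: 1120 × 121.6728 s = 136273.536 s → 37.85 hours.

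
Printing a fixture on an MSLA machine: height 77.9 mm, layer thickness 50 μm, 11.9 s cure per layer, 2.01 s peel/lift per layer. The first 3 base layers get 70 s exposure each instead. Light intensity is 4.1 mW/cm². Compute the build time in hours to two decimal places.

6.07 hours

Layers = ⌈77.9/0.05⌉ = 1558.
Base layers: 3 × (70 + 2.01) → 216.03 s.
Normal layers = 1555 × (11.9 + 2.01), so 21630.05 s.
Total = 216.03 + 21630.05 = 21846.08 s = 6.07 hours.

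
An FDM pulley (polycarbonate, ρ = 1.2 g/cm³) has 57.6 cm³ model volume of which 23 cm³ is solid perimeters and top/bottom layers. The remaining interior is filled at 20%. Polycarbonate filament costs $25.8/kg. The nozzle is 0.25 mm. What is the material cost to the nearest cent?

Interior volume: 57.6 − 23 → 34.6 cm³.
Deposited infill = 0.20 × 34.6 = 6.92 cm³.
Total extruded = 23 + 6.92 = 29.92 cm³.
Mass = 29.92 × 1.2 = 35.904 g.
At $25.8/kg: 35.904/1000 × 25.8 = $0.93.

$0.93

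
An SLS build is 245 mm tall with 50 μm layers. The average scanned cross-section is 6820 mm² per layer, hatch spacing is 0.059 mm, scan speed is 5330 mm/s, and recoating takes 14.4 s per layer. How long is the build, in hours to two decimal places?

49.12 hours

Number of layers: 245 / 0.05 → 4900 (rounded up).
Per-layer scan distance = 6820 / 0.059, so 115593.2 mm.
Scan time per layer = 115593.2 / 5330, so 21.6873 s.
Layer cycle = 21.6873 + 14.4, so 36.0873 s.
4900 layers × 36.0873 s/layer = 176827.77 s, i.e. 49.12 hours.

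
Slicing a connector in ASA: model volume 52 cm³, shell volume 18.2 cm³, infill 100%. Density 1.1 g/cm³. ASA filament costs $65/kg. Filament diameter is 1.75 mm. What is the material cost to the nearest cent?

Interior volume: 52 − 18.2 → 33.8 cm³.
Deposited infill: 1.00 × 33.8 → 33.8 cm³.
Deposited volume = 18.2 + 33.8 = 52 cm³.
Mass: 52 × 1.1 → 57.2 g.
At $65/kg: 57.2/1000 × 65 = $3.72.

$3.72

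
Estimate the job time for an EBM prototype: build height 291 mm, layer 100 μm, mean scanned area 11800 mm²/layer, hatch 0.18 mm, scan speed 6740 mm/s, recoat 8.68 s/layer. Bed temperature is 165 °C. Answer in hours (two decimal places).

Layers = ⌈291/0.1⌉ = 2910.
Per-layer scan distance = 11800 / 0.18 = 65555.6 mm.
Per-layer scan time = 65555.6 / 6740 = 9.7264 s.
Time per layer = 9.7264 + 8.68 = 18.4064 s.
Build time = 2910 × 18.4064 = 53562.624 s = 14.88 hours.

14.88 hours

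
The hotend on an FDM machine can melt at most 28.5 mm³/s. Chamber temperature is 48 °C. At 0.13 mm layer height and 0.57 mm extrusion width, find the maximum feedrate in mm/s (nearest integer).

385 mm/s

Bead cross-section = 0.13 × 0.57, so 0.0741 mm².
v_max = Q/A = 28.5/0.0741 = 384.62 mm/s → 385 mm/s.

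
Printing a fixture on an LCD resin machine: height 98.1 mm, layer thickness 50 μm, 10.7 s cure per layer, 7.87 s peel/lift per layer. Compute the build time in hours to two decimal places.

10.12 hours

Layer count = ceil(98.1 / 0.05) = 1962.
Per-layer time: 10.7 + 7.87 → 18.57 s.
Build time: 1962 × 18.57 s = 36434.34 s, i.e. 10.12 hours.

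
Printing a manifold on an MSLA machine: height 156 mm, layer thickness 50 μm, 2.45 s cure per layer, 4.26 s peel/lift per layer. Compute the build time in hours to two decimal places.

5.82 hours

Number of layers: 156 / 0.05 → 3120 (rounded up).
Cycle time = 2.45 + 4.26, so 6.71 s.
Build time: 3120 × 6.71 s = 20935.2 s, i.e. 5.82 hours.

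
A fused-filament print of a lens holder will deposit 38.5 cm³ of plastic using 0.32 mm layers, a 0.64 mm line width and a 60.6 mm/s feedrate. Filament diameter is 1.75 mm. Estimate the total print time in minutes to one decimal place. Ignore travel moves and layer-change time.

Line area: 0.32 × 0.64 → 0.2048 mm².
Total extruded path = 38500/0.2048 = 187988.3 mm.
Time extruding: 187988.3 / 60.6 → 3102.1 s.
In the requested units: 3102.1 s = 51.7 minutes.

51.7 minutes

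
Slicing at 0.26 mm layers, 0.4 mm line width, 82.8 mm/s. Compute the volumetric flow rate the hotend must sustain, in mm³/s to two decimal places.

8.61

Extrusion cross-section = 0.26 × 0.4, so 0.104 mm².
Volumetric flow = 82.8 × 0.104 = 8.61 mm³/s.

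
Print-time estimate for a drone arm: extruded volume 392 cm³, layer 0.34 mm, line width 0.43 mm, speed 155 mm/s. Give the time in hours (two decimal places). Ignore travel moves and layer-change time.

4.81 hours

Line area = 0.34 × 0.43 = 0.1462 mm².
Toolpath length = 392 cm³ / 0.1462 mm² = 392000 / 0.1462 = 2681258.5 mm.
Print-move time = 2681258.5 / 155, so 17298.4 s.
Converting: 17298.4 s = 4.81 hours.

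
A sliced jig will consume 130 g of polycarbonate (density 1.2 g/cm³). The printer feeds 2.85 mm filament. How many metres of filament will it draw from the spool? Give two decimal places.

16.98 m

Volume = 130 g / 1.2 g·cm⁻³ = 108.3333 cm³ = 108333.3 mm³.
Cross-section of 2.85 mm filament: π·(2.85/2)² = 6.3794 mm².
L = V/A = 108333.3/6.3794 = 16981.74 mm → 16.98 m.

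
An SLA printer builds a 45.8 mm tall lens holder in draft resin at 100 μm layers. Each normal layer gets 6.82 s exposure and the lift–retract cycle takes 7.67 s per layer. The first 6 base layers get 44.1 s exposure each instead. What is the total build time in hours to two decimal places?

1.91 hours

Layers = ⌈45.8/0.1⌉ = 458.
Base layers: 6 × (44.1 + 7.67) → 310.62 s.
Normal layers = 452 × (6.82 + 7.67), so 6549.48 s.
Total = 310.62 + 6549.48 = 6860.1 s = 1.91 hours.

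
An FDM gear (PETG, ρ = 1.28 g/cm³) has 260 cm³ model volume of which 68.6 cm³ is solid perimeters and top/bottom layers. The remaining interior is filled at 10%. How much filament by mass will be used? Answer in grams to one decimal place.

112.3 g

Interior volume = 260 − 68.6 = 191.4 cm³.
Deposited infill: 0.10 × 191.4 → 19.14 cm³.
Total extruded = 68.6 + 19.14, so 87.74 cm³.
Mass = 87.74 × 1.28, so 112.3072 g.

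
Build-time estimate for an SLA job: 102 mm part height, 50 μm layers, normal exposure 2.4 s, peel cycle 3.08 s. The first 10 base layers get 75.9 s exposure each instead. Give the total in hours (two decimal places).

Layer count = ceil(102 / 0.05) = 2040.
Burn-in layers = 10 × (75.9 + 3.08), so 789.8 s.
Regular layers = 2030 × (2.4 + 3.08) = 11124.4 s.
Sum: 789.8 + 11124.4 = 11914.2 s → 3.31 hours.

3.31 hours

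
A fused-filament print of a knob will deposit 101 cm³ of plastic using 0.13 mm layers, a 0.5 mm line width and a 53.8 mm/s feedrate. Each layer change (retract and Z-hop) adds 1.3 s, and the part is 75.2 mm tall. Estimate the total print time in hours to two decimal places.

Extrusion cross-section: 0.13 × 0.5 → 0.065 mm².
Toolpath length = 101 cm³ / 0.065 mm² = 101000 / 0.065 = 1553846.2 mm.
Time extruding = 1553846.2 / 53.8 = 28881.9 s.
Layers = ⌈75.2/0.13⌉ = 579.
Non-print overhead = 579 × 1.3 = 752.7 s.
Altogether 28881.9 + 752.7 = 29634.6 s, i.e. 8.23 hours.

8.23 hours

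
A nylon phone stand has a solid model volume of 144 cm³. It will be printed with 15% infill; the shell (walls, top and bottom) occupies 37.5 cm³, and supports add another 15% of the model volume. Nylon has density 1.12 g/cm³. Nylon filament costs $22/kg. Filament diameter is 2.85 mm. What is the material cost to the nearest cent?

Interior volume = 144 − 37.5, so 106.5 cm³.
Infill deposited = 0.15 × 106.5, so 15.975 cm³.
Support: 0.15 × 144 → 21.6 cm³.
Deposited volume: 37.5 + 15.975 + 21.6 → 75.075 cm³.
Mass: 75.075 × 1.12 → 84.084 g.
Cost = 84.084 g / 1000 × $22/kg = $1.85.

$1.85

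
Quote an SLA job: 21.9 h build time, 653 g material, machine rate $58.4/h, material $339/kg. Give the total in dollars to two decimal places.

Time charge: 58.4 × 21.9 → $1278.96.
Material charge = 339 × 653/1000, so $221.367.
Total = 1278.96 + 221.367 = 1500.327 ≈ $1500.33.

$1500.33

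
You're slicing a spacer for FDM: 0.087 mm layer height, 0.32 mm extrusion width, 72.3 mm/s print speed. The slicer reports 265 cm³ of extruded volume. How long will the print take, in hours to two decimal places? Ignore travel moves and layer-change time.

36.57 hours

Bead cross-section = 0.087 × 0.32, so 0.02784 mm².
Toolpath length = 265 cm³ / 0.02784 mm² = 265000 / 0.02784 = 9518678.2 mm.
Print-move time = 9518678.2 / 72.3 = 131655.3 s.
That's 131655.3 s → 36.57 hours.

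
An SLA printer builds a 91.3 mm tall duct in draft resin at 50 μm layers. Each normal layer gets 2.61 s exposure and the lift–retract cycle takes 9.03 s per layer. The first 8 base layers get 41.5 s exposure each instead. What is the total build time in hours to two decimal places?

5.99 hours

Layer count = ceil(91.3 / 0.05) = 1826.
Burn-in layers: 8 × (41.5 + 9.03) → 404.24 s.
Regular layers = 1818 × (2.61 + 9.03), so 21161.52 s.
Sum: 404.24 + 21161.52 = 21565.76 s → 5.99 hours.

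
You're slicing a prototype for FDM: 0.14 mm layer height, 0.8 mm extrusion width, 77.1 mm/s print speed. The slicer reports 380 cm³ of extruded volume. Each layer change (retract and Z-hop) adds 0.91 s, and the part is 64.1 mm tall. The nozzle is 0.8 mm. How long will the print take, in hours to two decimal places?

12.34 hours

Extrusion cross-section = 0.14 × 0.8, so 0.112 mm².
Toolpath length = 380 cm³ / 0.112 mm² = 380000 / 0.112 = 3392857.1 mm.
Extrusion time = 3392857.1 / 77.1 = 44005.9 s.
Layers = ⌈64.1/0.14⌉ = 458.
Z-hop total: 458 × 0.91 → 416.78 s.
Total = 44005.9 + 416.78 = 44422.68 s = 12.34 hours.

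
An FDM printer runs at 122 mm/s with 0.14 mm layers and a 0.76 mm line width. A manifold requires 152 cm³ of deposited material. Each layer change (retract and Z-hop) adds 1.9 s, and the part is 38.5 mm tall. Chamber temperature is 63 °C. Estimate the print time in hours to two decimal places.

Bead cross-section: 0.14 × 0.76 → 0.1064 mm².
Total extruded path = 152000/0.1064 = 1428571.4 mm.
Print-move time: 1428571.4 / 122 → 11709.6 s.
Layers = ⌈38.5/0.14⌉ = 275.
Z-hop total = 275 × 1.9, so 522.5 s.
Total = 11709.6 + 522.5 = 12232.1 s = 3.40 hours.

3.40 hours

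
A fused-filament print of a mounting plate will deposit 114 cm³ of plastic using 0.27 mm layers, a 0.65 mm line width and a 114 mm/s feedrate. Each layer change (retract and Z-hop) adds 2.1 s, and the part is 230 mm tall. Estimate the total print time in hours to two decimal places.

Line area = 0.27 × 0.65 = 0.1755 mm².
Toolpath length = 114 cm³ / 0.1755 mm² = 114000 / 0.1755 = 649572.6 mm.
Extrusion time = 649572.6 / 114 = 5698 s.
Layers = ⌈230/0.27⌉ = 852.
Non-print overhead = 852 × 2.1 = 1789.2 s.
Altogether 5698 + 1789.2 = 7487.2 s, i.e. 2.08 hours.

2.08 hours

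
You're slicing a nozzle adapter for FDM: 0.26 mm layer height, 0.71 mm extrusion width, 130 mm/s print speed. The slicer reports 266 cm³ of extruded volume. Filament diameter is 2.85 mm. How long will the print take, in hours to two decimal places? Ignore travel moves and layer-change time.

Bead cross-section: 0.26 × 0.71 → 0.1846 mm².
Total extruded path = 266000/0.1846 = 1440953.4 mm.
Print-move time = 1440953.4 / 130 = 11084.3 s.
11084.3 s = 3.08 hours.

3.08 hours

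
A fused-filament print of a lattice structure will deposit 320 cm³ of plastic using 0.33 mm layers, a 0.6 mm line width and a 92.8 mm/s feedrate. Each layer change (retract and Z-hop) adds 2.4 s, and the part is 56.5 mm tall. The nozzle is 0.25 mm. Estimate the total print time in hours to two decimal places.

4.95 hours

Extrusion cross-section = 0.33 × 0.6, so 0.198 mm².
Toolpath length = 320 cm³ / 0.198 mm² = 320000 / 0.198 = 1616161.6 mm.
Time extruding = 1616161.6 / 92.8 = 17415.5 s.
Number of layers: 56.5 / 0.33 → 172 (rounded up).
Z-hop total = 172 × 2.4, so 412.8 s.
Altogether 17415.5 + 412.8 = 17828.3 s, i.e. 4.95 hours.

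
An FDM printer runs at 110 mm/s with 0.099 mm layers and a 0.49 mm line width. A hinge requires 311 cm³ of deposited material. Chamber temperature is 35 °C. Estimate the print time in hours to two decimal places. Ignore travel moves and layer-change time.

Line area: 0.099 × 0.49 → 0.04851 mm².
Path length: 311000 mm³ / 0.04851 mm² → 6411049.3 mm.
Time extruding: 6411049.3 / 110 → 58282.3 s.
That's 58282.3 s → 16.19 hours.

16.19 hours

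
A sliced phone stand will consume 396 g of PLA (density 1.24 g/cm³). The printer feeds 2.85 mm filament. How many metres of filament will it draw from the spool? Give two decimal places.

50.06 m

Volume = 396 g / 1.24 g·cm⁻³ = 319.3548 cm³ = 319354.8 mm³.
Cross-section of 2.85 mm filament: π·(2.85/2)² = 6.3794 mm².
Length = 319354.8 / 6.3794 = 50060.32 mm = 50.06 m.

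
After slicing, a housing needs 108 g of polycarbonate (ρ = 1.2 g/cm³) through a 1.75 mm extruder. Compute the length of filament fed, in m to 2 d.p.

Volume = 108 g / 1.2 g·cm⁻³ = 90 cm³ = 90000 mm³.
A = π r² = π × 0.875² = 2.4053 mm².
L = V/A = 90000/2.4053 = 37417.37 mm → 37.42 m.

37.42 m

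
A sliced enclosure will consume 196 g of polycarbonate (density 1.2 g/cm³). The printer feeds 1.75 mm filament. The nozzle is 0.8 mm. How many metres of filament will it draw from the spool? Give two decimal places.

67.91 m

Volume = 196 g / 1.2 g·cm⁻³ = 163.3333 cm³ = 163333.3 mm³.
Cross-section of 1.75 mm filament: π·(1.75/2)² = 2.4053 mm².
L = V/A = 163333.3/2.4053 = 67905.58 mm → 67.91 m.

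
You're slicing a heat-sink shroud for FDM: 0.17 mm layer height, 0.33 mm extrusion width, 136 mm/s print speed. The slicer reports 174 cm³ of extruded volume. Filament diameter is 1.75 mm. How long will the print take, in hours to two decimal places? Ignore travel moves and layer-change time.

6.33 hours

Line area: 0.17 × 0.33 → 0.0561 mm².
Path length: 174000 mm³ / 0.0561 mm² → 3101604.3 mm.
Time extruding = 3101604.3 / 136 = 22805.9 s.
In the requested units: 22805.9 s = 6.33 hours.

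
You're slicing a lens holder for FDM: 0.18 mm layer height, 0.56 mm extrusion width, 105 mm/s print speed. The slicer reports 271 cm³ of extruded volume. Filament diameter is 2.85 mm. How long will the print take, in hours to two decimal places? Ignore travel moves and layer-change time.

7.11 hours

Line area: 0.18 × 0.56 → 0.1008 mm².
Toolpath length = 271 cm³ / 0.1008 mm² = 271000 / 0.1008 = 2688492.1 mm.
Print-move time = 2688492.1 / 105, so 25604.7 s.
25604.7 s = 7.11 hours.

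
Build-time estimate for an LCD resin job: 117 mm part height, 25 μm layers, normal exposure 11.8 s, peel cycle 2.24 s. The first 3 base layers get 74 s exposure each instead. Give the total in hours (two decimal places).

Layer count = ceil(117 / 0.025) = 4680.
Bottom layers = 3 × (74 + 2.24), so 228.72 s.
Remaining layers = 4677 × (11.8 + 2.24), so 65665.08 s.
Sum: 228.72 + 65665.08 = 65893.8 s → 18.30 hours.

18.30 hours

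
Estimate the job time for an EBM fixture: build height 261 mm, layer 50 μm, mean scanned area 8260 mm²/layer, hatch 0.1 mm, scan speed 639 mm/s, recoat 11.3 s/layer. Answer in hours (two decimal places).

Layer count = ceil(261 / 0.05) = 5220.
Scan path per layer = 8260 / 0.1, so 82600 mm.
Beam time per layer = 82600 / 639 = 129.2645 s.
Per-layer time = 129.2645 + 11.3, so 140.5645 s.
Build time = 5220 × 140.5645 = 733746.69 s = 203.82 hours.

203.82 hours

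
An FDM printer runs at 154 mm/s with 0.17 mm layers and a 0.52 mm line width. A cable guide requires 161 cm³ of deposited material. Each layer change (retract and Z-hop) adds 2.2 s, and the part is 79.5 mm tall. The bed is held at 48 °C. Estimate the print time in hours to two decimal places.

3.57 hours

Extrusion cross-section = 0.17 × 0.52, so 0.0884 mm².
Total extruded path = 161000/0.0884 = 1821267 mm.
Print-move time = 1821267 / 154 = 11826.4 s.
Number of layers: 79.5 / 0.17 → 468 (rounded up).
Layer-change overhead = 468 × 2.2, so 1029.6 s.
Total = 11826.4 + 1029.6 = 12856 s = 3.57 hours.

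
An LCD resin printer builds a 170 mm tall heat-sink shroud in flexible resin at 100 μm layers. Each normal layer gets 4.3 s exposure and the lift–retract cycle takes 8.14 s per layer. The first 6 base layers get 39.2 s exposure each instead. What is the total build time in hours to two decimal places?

Layers = ⌈170/0.1⌉ = 1700.
Burn-in layers = 6 × (39.2 + 8.14) = 284.04 s.
Remaining layers = 1694 × (4.3 + 8.14), so 21073.36 s.
Total = 284.04 + 21073.36 = 21357.4 s = 5.93 hours.

5.93 hours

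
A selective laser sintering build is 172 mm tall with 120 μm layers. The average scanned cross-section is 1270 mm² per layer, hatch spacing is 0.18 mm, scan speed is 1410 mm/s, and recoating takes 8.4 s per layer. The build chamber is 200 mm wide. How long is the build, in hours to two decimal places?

5.34 hours

Layers = ⌈172/0.12⌉ = 1434.
Scan path per layer = 1270 / 0.18 = 7055.6 mm.
Per-layer scan time = 7055.6 / 1410 = 5.004 s.
Per-layer time = 5.004 + 8.4, so 13.404 s.
Build time = 1434 × 13.404 = 19221.336 s = 5.34 hours.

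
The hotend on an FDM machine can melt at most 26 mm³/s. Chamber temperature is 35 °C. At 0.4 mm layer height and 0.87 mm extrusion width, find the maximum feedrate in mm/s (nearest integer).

75 mm/s

Extrusion cross-section = 0.4 × 0.87, so 0.348 mm².
v_max = Q/A = 26/0.348 = 74.71 mm/s → 75 mm/s.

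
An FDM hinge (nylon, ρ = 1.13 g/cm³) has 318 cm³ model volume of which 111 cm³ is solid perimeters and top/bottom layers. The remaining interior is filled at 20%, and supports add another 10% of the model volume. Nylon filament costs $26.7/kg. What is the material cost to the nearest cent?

$5.56

Volume inside the shell = 318 − 111, so 207 cm³.
Deposited infill = 0.20 × 207, so 41.4 cm³.
Support: 0.10 × 318 → 31.8 cm³.
Total printed volume: 111 + 41.4 + 31.8 → 184.2 cm³.
Mass = 184.2 × 1.13, so 208.146 g.
At $26.7/kg: 208.146/1000 × 26.7 = $5.56.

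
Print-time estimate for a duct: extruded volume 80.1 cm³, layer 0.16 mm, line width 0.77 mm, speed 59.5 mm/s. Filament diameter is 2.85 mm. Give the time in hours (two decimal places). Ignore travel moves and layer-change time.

3.04 hours

Bead cross-section: 0.16 × 0.77 → 0.1232 mm².
Toolpath length = 80.1 cm³ / 0.1232 mm² = 80100 / 0.1232 = 650162.3 mm.
Extrusion time = 650162.3 / 59.5, so 10927.1 s.
That's 10927.1 s → 3.04 hours.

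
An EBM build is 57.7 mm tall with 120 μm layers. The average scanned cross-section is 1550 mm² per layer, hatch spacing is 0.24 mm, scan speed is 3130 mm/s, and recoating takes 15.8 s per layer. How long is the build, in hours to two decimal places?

Number of layers: 57.7 / 0.12 → 481 (rounded up).
Scan path per layer = 1550 / 0.24 = 6458.3 mm.
Scan time per layer: 6458.3 / 3130 → 2.0634 s.
Per-layer time = 2.0634 + 15.8, so 17.8634 s.
481 layers × 17.8634 s/layer = 8592.2954 s, i.e. 2.39 hours.

2.39 hours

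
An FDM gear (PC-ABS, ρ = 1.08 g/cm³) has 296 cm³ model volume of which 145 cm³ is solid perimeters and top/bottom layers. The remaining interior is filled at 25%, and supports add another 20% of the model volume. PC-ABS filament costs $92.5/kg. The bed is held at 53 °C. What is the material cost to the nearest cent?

Interior volume: 296 − 145 → 151 cm³.
Deposited infill: 0.25 × 151 → 37.75 cm³.
Support = 0.20 × 296 = 59.2 cm³.
Total printed volume = 145 + 37.75 + 59.2 = 241.95 cm³.
Mass = 241.95 × 1.08, so 261.306 g.
Cost = 261.306 g / 1000 × $92.5/kg = $24.17.

$24.17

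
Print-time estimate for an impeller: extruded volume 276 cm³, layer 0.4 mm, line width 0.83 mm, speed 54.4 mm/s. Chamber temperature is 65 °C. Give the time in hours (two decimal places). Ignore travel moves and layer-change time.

Line area = 0.4 × 0.83 = 0.332 mm².
Path length: 276000 mm³ / 0.332 mm² → 831325.3 mm.
Time extruding: 831325.3 / 54.4 → 15281.7 s.
That's 15281.7 s → 4.24 hours.

4.24 hours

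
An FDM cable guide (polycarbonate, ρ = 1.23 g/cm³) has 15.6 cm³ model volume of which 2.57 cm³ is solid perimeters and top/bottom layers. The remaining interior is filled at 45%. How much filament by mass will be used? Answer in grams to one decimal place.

Infill region = 15.6 − 2.57 = 13.03 cm³.
Deposited infill = 0.45 × 13.03, so 5.8635 cm³.
Total extruded = 2.57 + 5.8635 = 8.4335 cm³.
Mass: 8.4335 × 1.23 → 10.373205 g.

10.4 g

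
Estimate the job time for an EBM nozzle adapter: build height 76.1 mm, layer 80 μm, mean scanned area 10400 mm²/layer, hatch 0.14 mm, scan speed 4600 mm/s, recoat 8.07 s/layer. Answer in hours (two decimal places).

Layer count = ceil(76.1 / 0.08) = 952.
Hatch length per layer: 10400 / 0.14 → 74285.7 mm.
Beam time per layer: 74285.7 / 4600 → 16.1491 s.
Time per layer = 16.1491 + 8.07 = 24.2191 s.
Total: 952 × 24.2191 s = 23056.5832 s → 6.40 hours.

6.40 hours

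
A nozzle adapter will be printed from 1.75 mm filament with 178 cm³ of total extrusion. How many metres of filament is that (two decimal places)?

Cross-section of 1.75 mm filament: π·(1.75/2)² = 2.4053 mm².
Length = 178 cm³ / 2.4053 mm² = 178000 / 2.4053 = 74003.24 mm = 74.00 m.

74.00 m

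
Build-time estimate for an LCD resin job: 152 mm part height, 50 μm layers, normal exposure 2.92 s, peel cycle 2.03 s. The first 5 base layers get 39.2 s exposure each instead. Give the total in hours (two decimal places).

4.23 hours

Number of layers: 152 / 0.05 → 3040 (rounded up).
Burn-in layers: 5 × (39.2 + 2.03) → 206.15 s.
Normal layers: 3035 × (2.92 + 2.03) → 15023.25 s.
Total = 206.15 + 15023.25 = 15229.4 s = 4.23 hours.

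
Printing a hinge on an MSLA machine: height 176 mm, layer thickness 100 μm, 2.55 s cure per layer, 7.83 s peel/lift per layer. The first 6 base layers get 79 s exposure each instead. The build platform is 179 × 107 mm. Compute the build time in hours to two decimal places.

Layers = ⌈176/0.1⌉ = 1760.
Burn-in layers = 6 × (79 + 7.83) = 520.98 s.
Regular layers = 1754 × (2.55 + 7.83) = 18206.52 s.
Total = 520.98 + 18206.52 = 18727.5 s = 5.20 hours.

5.20 hours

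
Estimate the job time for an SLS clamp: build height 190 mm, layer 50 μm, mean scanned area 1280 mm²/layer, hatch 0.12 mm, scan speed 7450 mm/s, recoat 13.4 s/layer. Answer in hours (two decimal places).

Layer count = ceil(190 / 0.05) = 3800.
Scan path per layer = 1280 / 0.12 = 10666.7 mm.
Scan time per layer: 10666.7 / 7450 → 1.4318 s.
Layer cycle: 1.4318 + 13.4 → 14.8318 s.
3800 layers × 14.8318 s/layer = 56360.84 s, i.e. 15.66 hours.

15.66 hours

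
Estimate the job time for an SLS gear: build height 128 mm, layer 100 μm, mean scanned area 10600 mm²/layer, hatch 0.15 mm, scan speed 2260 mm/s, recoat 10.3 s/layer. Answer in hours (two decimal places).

Layer count = ceil(128 / 0.1) = 1280.
Hatch length per layer = 10600 / 0.15 = 70666.7 mm.
Per-layer scan time: 70666.7 / 2260 → 31.2685 s.
Per-layer time = 31.2685 + 10.3, so 41.5685 s.
Build time = 1280 × 41.5685 = 53207.68 s = 14.78 hours.

14.78 hours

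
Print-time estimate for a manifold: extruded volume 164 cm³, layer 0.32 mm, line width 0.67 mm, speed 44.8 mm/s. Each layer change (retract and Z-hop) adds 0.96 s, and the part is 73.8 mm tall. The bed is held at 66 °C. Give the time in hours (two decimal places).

4.80 hours

Line area = 0.32 × 0.67 = 0.2144 mm².
Toolpath length = 164 cm³ / 0.2144 mm² = 164000 / 0.2144 = 764925.4 mm.
Extrusion time: 764925.4 / 44.8 → 17074.2 s.
Layers = ⌈73.8/0.32⌉ = 231.
Non-print overhead = 231 × 0.96 = 221.76 s.
Total = 17074.2 + 221.76 = 17295.96 s = 4.80 hours.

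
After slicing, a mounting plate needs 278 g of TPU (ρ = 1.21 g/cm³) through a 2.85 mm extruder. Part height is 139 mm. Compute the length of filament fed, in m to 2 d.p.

36.01 m

Volume = 278 g / 1.21 g·cm⁻³ = 229.7521 cm³ = 229752.1 mm³.
Cross-section of 2.85 mm filament: π·(2.85/2)² = 6.3794 mm².
L = V/A = 229752.1/6.3794 = 36014.69 mm → 36.01 m.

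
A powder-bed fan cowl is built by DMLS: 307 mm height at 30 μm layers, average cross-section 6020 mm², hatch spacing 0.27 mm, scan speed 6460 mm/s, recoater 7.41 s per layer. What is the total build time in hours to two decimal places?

Layers = ⌈307/0.03⌉ = 10234.
Per-layer scan distance: 6020 / 0.27 → 22296.3 mm.
Per-layer scan time = 22296.3 / 6460, so 3.4514 s.
Per-layer time = 3.4514 + 7.41, so 10.8614 s.
10234 layers × 10.8614 s/layer = 111155.5676 s, i.e. 30.88 hours.

30.88 hours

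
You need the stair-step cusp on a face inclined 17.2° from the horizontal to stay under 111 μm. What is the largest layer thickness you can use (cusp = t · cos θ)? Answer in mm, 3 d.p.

t = h_c / cos θ = 0.111 / 0.9553 = 0.116 mm.

0.116 mm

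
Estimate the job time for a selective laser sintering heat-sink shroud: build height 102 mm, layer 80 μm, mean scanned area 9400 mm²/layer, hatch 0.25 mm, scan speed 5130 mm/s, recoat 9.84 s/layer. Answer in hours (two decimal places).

6.08 hours

Layer count = ceil(102 / 0.08) = 1275.
Hatch length per layer: 9400 / 0.25 → 37600 mm.
Laser time per layer: 37600 / 5130 → 7.3294 s.
Per-layer time = 7.3294 + 9.84, so 17.1694 s.
1275 layers × 17.1694 s/layer = 21890.985 s, i.e. 6.08 hours.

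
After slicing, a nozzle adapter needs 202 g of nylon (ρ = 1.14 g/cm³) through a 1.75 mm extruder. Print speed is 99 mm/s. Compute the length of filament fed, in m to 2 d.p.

73.67 m

Volume = 202 g / 1.14 g·cm⁻³ = 177.193 cm³ = 177193 mm³.
Filament cross-section = π × (1.75/2)² = 2.4053 mm².
Length = 177193 / 2.4053 = 73667.73 mm = 73.67 m.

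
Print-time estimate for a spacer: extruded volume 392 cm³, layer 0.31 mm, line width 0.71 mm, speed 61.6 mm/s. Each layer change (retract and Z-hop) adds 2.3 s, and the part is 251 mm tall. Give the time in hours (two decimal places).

Extrusion cross-section = 0.31 × 0.71 = 0.2201 mm².
Path length: 392000 mm³ / 0.2201 mm² → 1781008.6 mm.
Extrusion time = 1781008.6 / 61.6, so 28912.5 s.
Layer count = ceil(251 / 0.31) = 810.
Non-print overhead = 810 × 2.3, so 1863 s.
Total = 28912.5 + 1863 = 30775.5 s = 8.55 hours.

8.55 hours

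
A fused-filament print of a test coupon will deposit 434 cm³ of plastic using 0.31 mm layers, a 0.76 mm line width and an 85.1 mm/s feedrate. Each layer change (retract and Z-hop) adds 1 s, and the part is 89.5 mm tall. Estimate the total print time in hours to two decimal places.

6.09 hours

Line area: 0.31 × 0.76 → 0.2356 mm².
Total extruded path = 434000/0.2356 = 1842105.3 mm.
Print-move time = 1842105.3 / 85.1, so 21646.4 s.
Number of layers: 89.5 / 0.31 → 289 (rounded up).
Z-hop total = 289 × 1, so 289 s.
Total = 21646.4 + 289 = 21935.4 s = 6.09 hours.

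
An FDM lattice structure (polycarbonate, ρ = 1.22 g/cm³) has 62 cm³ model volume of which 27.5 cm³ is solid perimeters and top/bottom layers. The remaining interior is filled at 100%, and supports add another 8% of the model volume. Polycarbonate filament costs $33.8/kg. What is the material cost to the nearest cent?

Volume inside the shell = 62 − 27.5 = 34.5 cm³.
Deposited infill = 1.00 × 34.5, so 34.5 cm³.
Support = 0.08 × 62 = 4.96 cm³.
Total extruded = 27.5 + 34.5 + 4.96, so 66.96 cm³.
Mass: 66.96 × 1.22 → 81.6912 g.
At $33.8/kg: 81.6912/1000 × 33.8 = $2.76.

$2.76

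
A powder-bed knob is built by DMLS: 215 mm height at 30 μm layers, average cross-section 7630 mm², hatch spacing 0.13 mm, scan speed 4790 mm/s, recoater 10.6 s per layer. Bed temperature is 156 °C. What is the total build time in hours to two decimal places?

45.50 hours

Layer count = ceil(215 / 0.03) = 7167.
Per-layer scan distance = 7630 / 0.13 = 58692.3 mm.
Scan time per layer: 58692.3 / 4790 → 12.2531 s.
Time per layer = 12.2531 + 10.6, so 22.8531 s.
7167 layers × 22.8531 s/layer = 163788.1677 s, i.e. 45.50 hours.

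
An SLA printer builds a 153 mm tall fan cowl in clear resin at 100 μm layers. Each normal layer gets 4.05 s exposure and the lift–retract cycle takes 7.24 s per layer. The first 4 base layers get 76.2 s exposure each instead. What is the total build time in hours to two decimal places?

4.88 hours

Number of layers: 153 / 0.1 → 1530 (rounded up).
Burn-in layers = 4 × (76.2 + 7.24), so 333.76 s.
Normal layers = 1526 × (4.05 + 7.24) = 17228.54 s.
Sum: 333.76 + 17228.54 = 17562.3 s → 4.88 hours.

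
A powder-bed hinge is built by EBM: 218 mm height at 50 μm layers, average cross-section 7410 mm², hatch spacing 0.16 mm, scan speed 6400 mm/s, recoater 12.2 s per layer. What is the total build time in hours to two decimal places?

23.54 hours

Layers = ⌈218/0.05⌉ = 4360.
Per-layer scan distance = 7410 / 0.16 = 46312.5 mm.
Per-layer scan time = 46312.5 / 6400, so 7.2363 s.
Layer cycle: 7.2363 + 12.2 → 19.4363 s.
Build time = 4360 × 19.4363 = 84742.268 s = 23.54 hours.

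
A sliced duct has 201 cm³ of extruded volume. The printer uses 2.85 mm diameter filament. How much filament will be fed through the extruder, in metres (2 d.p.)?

31.51 m

Filament cross-section = π × (2.85/2)² = 6.3794 mm².
L = 201000 mm³ / 6.3794 mm² = 31507.67 mm, i.e. 31.51 m.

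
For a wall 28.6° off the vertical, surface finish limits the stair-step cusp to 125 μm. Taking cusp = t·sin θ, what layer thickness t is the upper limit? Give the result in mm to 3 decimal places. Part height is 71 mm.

sin(28.6°) = 0.4787; t_max = 0.125/0.4787 = 0.261 mm.

0.261 mm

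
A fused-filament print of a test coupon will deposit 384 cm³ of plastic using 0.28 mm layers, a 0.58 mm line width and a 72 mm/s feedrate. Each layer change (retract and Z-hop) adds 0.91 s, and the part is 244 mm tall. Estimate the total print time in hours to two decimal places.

9.34 hours

Extrusion cross-section = 0.28 × 0.58 = 0.1624 mm².
Path length: 384000 mm³ / 0.1624 mm² → 2364532 mm.
Extrusion time = 2364532 / 72, so 32840.7 s.
Layer count = ceil(244 / 0.28) = 872.
Z-hop total = 872 × 0.91 = 793.52 s.
Altogether 32840.7 + 793.52 = 33634.22 s, i.e. 9.34 hours.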